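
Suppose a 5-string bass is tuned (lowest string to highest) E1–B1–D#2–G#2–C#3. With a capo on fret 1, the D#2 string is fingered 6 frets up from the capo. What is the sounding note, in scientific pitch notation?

A#2

The capo raises the open D#2 by 1 semitone to E2; fretting 6 more gives D#2 + 1 + 6 = D#2 + 7 semitones = A#2.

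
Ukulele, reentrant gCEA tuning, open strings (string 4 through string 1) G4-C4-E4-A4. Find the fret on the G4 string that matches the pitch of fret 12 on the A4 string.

Fret 12 on A4 is MIDI 69 + 12 = 81 (A5). On the G4 string (open MIDI 67), that pitch is 81 − 67 = fret 14.

14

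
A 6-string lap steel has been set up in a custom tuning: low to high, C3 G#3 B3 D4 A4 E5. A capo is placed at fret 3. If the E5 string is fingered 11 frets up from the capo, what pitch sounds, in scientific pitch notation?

The capo raises the open E5 by 3 semitones to G5; fretting 11 more gives E5 + 3 + 11 = E5 + 14 semitones = F#6.
(Also written Gb.)

F#6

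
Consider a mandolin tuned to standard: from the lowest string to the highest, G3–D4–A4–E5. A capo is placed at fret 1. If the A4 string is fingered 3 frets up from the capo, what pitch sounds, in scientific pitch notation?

C#5

The capo raises the open A4 by 1 semitone to A#4; fretting 3 more gives A4 + 1 + 3 = A4 + 4 semitones = C#5.
(Also written Db.)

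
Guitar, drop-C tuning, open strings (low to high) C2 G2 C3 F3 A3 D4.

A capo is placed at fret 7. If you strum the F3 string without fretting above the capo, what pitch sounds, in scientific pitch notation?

The capo raises the open F3 by 7 semitones to C4; fretting 0 more gives F3 + 7 + 0 = F3 + 7 semitones = C4.

C4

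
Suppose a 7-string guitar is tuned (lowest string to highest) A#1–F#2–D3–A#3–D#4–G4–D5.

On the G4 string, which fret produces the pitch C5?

5

C5 is 5 semitones above the open G4 (G–G#–A–A#–B–C), so it sits at fret 5.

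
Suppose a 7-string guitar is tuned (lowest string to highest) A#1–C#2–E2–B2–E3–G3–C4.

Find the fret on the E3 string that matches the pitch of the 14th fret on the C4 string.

22

Fret 14 on C4 is MIDI 60 + 14 = 74 (D5). On the E3 string (open MIDI 52), that pitch is 74 − 52 = fret 22.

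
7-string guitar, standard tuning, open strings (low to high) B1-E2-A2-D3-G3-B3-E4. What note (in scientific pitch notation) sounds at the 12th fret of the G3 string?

G4

The open G3 string plus 12 semitones: G–G#–A–A#–…–F–F#–G.
The walk passes from B into C once, so the octave number goes from 3 to 4.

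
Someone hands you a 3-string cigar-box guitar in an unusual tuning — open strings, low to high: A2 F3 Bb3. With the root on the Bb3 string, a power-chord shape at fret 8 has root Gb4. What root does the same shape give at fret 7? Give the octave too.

Moving from fret 8 to fret 7 shifts the root by -1 semitone.
Gb4 down 1 semitone is F4.

F4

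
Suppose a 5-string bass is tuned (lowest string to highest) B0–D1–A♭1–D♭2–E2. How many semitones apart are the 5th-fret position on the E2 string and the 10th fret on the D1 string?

E2 at fret 5 → A2 (MIDI 45); D1 at fret 10 → C2 (MIDI 36).
45 − 36 = 9, so the two pitches are 9 semitones apart, with A2 the higher.

9 semitones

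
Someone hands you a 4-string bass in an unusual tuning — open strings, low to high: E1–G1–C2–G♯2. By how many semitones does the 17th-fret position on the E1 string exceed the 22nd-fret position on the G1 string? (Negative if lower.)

-8 semitones

E1 at fret 17 → A2 (MIDI 45); G1 at fret 22 → F3 (MIDI 53).
45 − 53 = -8, so the two pitches are 8 semitones apart.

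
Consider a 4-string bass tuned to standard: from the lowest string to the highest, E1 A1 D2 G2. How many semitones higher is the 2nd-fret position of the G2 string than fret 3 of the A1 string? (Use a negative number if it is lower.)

G2 at fret 2 → A2 (MIDI 45); A1 at fret 3 → C2 (MIDI 36).
45 − 36 = 9, so the two pitches are 9 semitones apart.

9 semitones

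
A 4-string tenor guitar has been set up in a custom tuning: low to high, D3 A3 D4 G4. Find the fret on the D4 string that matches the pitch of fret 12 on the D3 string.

0

D3 at fret 12 is D3 + 12 semitones = D4.
The open D4 string is 12 semitones above the open D3, so the same pitch on the D4 string lies at fret 12 − 12 = 0.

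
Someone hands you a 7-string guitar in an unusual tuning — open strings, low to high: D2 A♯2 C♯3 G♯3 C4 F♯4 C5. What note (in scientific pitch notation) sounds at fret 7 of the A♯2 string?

F3

A♯2 is MIDI 46. Adding 7 gives 53, which is F3.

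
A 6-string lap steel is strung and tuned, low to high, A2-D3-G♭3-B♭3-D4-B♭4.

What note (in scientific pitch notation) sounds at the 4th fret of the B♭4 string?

D5

The open B♭4 string plus 4 semitones: Bb–B–C–Db–D.
The walk passes from B into C once, so the octave number goes from 4 to 5.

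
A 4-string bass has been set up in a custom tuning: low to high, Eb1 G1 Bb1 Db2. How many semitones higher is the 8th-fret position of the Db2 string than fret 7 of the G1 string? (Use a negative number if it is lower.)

Db2 at fret 8 → A2 (MIDI 45); G1 at fret 7 → D2 (MIDI 38).
45 − 38 = 7, so the two pitches are 7 semitones apart.

7 semitones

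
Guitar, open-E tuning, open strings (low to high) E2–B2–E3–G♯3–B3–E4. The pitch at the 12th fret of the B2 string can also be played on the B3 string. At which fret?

B2 at fret 12 is B2 + 12 semitones = B3.
The open B3 string is 12 semitones above the open B2, so the same pitch on the B3 string lies at fret 12 − 12 = 0.

0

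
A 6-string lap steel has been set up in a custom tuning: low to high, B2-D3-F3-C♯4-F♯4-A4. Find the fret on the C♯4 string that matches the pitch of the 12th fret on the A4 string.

Fret 12 on A4 is MIDI 69 + 12 = 81 (A5). On the C♯4 string (open MIDI 61), that pitch is 81 − 61 = fret 20.

20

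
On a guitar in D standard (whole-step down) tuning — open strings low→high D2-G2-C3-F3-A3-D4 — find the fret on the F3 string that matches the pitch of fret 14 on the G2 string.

4

Fret 14 on G2 is MIDI 43 + 14 = 57 (A3). On the F3 string (open MIDI 53), that pitch is 57 − 53 = fret 4.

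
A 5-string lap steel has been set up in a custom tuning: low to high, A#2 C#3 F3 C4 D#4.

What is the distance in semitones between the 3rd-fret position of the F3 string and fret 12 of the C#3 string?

F3 at fret 3 → G#3 (MIDI 56); C#3 at fret 12 → C#4 (MIDI 61).
56 − 61 = -5, so the two pitches are 5 semitones apart, with C#4 the higher.

5 semitones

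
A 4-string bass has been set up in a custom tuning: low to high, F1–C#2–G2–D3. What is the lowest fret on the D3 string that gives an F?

From D3, count semitones up the chromatic scale until reaching F: D–D#–E–F — 3 steps.

3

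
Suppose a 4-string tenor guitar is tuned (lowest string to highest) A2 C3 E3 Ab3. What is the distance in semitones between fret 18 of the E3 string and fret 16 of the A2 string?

E3 at fret 18 → Bb4 (MIDI 70); A2 at fret 16 → Db4 (MIDI 61).
70 − 61 = 9, so the two pitches are 9 semitones apart, with Bb4 the higher.

9 semitones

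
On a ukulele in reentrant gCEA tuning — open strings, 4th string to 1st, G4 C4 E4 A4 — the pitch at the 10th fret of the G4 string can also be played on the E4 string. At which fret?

G4 at fret 10 is G4 + 10 semitones = F5.
The open E4 string is 3 semitones below the open G4, so the same pitch on the E4 string lies at fret 10 + 3 = 13.

13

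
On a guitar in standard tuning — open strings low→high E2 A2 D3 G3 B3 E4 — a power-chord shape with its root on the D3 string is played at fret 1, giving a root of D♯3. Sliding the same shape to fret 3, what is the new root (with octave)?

F3

Moving from fret 1 to fret 3 shifts the root by 2 semitones.
D♯3 up 2 semitones is F3.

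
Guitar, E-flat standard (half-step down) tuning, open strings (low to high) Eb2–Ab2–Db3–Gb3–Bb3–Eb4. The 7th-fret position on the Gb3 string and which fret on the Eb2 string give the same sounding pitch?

22

Gb3 at fret 7 is Gb3 + 7 semitones = Db4.
The open Eb2 string is 15 semitones below the open Gb3, so the same pitch on the Eb2 string lies at fret 7 + 15 = 22.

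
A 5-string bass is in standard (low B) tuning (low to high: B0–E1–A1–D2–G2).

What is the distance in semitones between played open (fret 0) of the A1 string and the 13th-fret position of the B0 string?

3 semitones

A1 at fret 0 → A1 (MIDI 33); B0 at fret 13 → C2 (MIDI 36).
33 − 36 = -3, so the two pitches are 3 semitones apart, with C2 the higher.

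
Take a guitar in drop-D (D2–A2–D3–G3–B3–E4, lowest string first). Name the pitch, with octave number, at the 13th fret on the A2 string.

A#3

The open A2 string plus 13 semitones: A–A#–B–C–…–G#–A–A#.
The walk passes from B into C once, so the octave number goes from 2 to 3.
(Equivalently spelled Bb3.)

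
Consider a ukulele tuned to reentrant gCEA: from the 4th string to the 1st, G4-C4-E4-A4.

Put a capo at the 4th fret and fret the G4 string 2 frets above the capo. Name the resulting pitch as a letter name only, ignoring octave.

The capo raises the open G4 by 4 semitones to B4; fretting 2 more gives G4 + 4 + 2 = G4 + 6 semitones, landing on C♯.

C♯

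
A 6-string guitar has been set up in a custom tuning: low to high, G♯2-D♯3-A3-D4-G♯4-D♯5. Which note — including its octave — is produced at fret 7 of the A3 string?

E4

Each fret is one semitone, so A3 + 7 = E4.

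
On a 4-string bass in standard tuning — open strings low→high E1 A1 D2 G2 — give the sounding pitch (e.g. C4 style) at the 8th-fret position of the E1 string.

E1 is MIDI 28. Adding 8 gives 36, which is C2.

C2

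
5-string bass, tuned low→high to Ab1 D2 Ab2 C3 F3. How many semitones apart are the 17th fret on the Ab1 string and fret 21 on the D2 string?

Ab1 at fret 17 → Db3 (MIDI 49); D2 at fret 21 → B3 (MIDI 59).
49 − 59 = -10, so the two pitches are 10 semitones apart, with B3 the higher.

10 semitones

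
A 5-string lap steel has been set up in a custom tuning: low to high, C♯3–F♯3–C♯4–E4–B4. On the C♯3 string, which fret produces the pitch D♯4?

14

D♯4 is 14 semitones above the open C♯3 (C#–D–D#–E–…–C#–D–D#), so it sits at fret 14.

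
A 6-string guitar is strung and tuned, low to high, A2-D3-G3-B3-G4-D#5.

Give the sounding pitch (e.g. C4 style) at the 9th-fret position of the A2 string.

Each fret is one semitone, so A2 + 9 = F#3.
(Equivalently spelled Gb3.)

F#3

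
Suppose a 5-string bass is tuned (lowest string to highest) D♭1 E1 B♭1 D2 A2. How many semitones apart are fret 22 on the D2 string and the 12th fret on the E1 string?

20 semitones

D2 at fret 22 → C4 (MIDI 60); E1 at fret 12 → E2 (MIDI 40).
60 − 40 = 20, so the two pitches are 20 semitones apart, with C4 the higher.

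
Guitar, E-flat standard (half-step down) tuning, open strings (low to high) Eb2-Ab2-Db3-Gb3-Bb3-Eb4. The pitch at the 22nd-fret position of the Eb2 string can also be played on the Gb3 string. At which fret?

Eb2 at fret 22 is Eb2 + 22 semitones = Db4.
The open Gb3 string is 15 semitones above the open Eb2, so the same pitch on the Gb3 string lies at fret 22 − 15 = 7.

7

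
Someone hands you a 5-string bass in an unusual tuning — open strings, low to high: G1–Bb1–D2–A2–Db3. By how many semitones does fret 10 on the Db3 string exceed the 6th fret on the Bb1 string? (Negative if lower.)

19 semitones

Db3 at fret 10 → B3 (MIDI 59); Bb1 at fret 6 → E2 (MIDI 40).
59 − 40 = 19, so the two pitches are 19 semitones apart.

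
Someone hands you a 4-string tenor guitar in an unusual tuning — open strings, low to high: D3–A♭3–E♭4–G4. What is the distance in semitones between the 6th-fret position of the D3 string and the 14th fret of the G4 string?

25 semitones

D3 at fret 6 → A♭3 (MIDI 56); G4 at fret 14 → A5 (MIDI 81).
56 − 81 = -25, so the two pitches are 25 semitones apart, with A5 the higher.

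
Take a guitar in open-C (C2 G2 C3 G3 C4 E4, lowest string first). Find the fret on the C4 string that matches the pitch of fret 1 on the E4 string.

5

E4 at fret 1 is E4 + 1 semitone = F4.
The open C4 string is 4 semitones below the open E4, so the same pitch on the C4 string lies at fret 1 + 4 = 5.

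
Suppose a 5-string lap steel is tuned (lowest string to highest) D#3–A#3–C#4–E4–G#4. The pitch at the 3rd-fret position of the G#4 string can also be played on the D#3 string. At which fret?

20

Fret 3 on G#4 is MIDI 68 + 3 = 71 (B4). On the D#3 string (open MIDI 51), that pitch is 71 − 51 = fret 20.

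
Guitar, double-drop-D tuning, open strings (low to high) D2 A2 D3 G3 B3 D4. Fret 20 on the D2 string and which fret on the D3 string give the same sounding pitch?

8

Fret 20 on D2 is MIDI 38 + 20 = 58 (A#3). On the D3 string (open MIDI 50), that pitch is 58 − 50 = fret 8.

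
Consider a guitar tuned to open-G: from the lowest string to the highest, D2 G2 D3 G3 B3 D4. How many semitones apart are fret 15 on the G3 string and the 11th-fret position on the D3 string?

9 semitones

G3 at fret 15 → A#4 (MIDI 70); D3 at fret 11 → C#4 (MIDI 61).
70 − 61 = 9, so the two pitches are 9 semitones apart, with A#4 the higher.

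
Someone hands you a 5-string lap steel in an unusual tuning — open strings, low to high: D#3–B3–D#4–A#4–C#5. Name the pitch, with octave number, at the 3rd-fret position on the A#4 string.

C#5

The open A#4 string plus 3 semitones: A#–B–C–C#.
The walk passes from B into C once, so the octave number goes from 4 to 5.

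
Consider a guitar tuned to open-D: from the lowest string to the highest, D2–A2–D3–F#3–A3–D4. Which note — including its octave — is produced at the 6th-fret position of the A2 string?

D#3

The open A2 string plus 6 semitones: A–A#–B–C–C#–D–D#.
The walk passes from B into C once, so the octave number goes from 2 to 3.
(Equivalently spelled Eb3.)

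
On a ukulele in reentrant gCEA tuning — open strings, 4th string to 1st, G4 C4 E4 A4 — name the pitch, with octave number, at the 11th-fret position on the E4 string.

The open E4 string plus 11 semitones: E–F–F#–G–…–C#–D–D#.
The walk passes from B into C once, so the octave number goes from 4 to 5.
(Equivalently spelled Eb5.)

D#5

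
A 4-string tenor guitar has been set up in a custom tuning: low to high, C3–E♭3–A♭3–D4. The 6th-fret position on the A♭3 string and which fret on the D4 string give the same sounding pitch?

Fret 6 on A♭3 is MIDI 56 + 6 = 62 (D4). On the D4 string (open MIDI 62), that pitch is 62 − 62 = fret 0.

0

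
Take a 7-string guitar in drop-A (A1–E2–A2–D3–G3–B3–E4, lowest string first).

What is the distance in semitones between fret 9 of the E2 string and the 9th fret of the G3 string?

E2 at fret 9 → C♯3 (MIDI 49); G3 at fret 9 → E4 (MIDI 64).
49 − 64 = -15, so the two pitches are 15 semitones apart, with E4 the higher.

15 semitones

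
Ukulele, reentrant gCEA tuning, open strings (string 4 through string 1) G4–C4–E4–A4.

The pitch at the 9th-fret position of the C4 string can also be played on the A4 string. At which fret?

C4 at fret 9 is C4 + 9 semitones = A4.
The open A4 string is 9 semitones above the open C4, so the same pitch on the A4 string lies at fret 9 − 9 = 0.

0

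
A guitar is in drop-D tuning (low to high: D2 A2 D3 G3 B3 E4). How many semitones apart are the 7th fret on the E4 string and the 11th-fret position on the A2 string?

E4 at fret 7 → B4 (MIDI 71); A2 at fret 11 → G#3 (MIDI 56).
71 − 56 = 15, so the two pitches are 15 semitones apart, with B4 the higher.

15 semitones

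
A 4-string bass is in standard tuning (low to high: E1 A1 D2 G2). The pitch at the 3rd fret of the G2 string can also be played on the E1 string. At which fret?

Fret 3 on G2 is MIDI 43 + 3 = 46 (A#2). On the E1 string (open MIDI 28), that pitch is 46 − 28 = fret 18.

18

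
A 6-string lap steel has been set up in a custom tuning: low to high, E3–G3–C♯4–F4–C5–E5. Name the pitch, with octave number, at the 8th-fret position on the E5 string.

E5 is MIDI 76. Adding 8 gives 84, which is C6.

C6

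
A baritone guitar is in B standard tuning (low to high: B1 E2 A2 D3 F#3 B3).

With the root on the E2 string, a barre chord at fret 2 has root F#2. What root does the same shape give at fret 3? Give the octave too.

G2

Moving from fret 2 to fret 3 shifts the root by 1 semitone.
F#2 up 1 semitone is G2.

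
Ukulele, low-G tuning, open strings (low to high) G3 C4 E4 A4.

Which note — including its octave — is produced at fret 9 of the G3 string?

E4

Each fret is one semitone, so G3 + 9 = E4.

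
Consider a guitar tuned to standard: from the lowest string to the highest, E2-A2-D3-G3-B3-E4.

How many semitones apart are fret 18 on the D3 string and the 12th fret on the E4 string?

8 semitones

D3 at fret 18 → G♯4 (MIDI 68); E4 at fret 12 → E5 (MIDI 76).
68 − 76 = -8, so the two pitches are 8 semitones apart, with E5 the higher.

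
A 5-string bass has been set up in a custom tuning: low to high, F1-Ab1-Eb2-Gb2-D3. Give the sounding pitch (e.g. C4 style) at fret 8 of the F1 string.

Db2

Each fret is one semitone, so F1 + 8 = Db2.
(Equivalently spelled C#2.)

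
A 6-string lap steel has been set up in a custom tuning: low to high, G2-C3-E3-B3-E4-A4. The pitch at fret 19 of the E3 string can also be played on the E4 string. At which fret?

7

E3 at fret 19 is E3 + 19 semitones = B4.
The open E4 string is 12 semitones above the open E3, so the same pitch on the E4 string lies at fret 19 − 12 = 7.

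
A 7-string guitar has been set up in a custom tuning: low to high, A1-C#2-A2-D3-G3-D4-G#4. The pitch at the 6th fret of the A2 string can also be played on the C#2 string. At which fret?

14

Fret 6 on A2 is MIDI 45 + 6 = 51 (D#3). On the C#2 string (open MIDI 37), that pitch is 51 − 37 = fret 14.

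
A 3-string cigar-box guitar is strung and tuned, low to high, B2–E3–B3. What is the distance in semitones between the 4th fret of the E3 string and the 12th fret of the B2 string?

E3 at fret 4 → G#3 (MIDI 56); B2 at fret 12 → B3 (MIDI 59).
56 − 59 = -3, so the two pitches are 3 semitones apart, with B3 the higher.

3 semitones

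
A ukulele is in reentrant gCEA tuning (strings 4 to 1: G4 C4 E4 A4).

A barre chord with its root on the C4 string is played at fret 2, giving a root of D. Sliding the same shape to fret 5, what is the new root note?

Moving from fret 2 to fret 5 shifts the root by 3 semitones.
D up 3 semitones is F.

F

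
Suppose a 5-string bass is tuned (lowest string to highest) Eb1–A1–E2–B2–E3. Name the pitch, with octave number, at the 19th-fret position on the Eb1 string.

Each fret is one semitone, so Eb1 + 19 = Bb2.
(Equivalently spelled A#2.)

Bb2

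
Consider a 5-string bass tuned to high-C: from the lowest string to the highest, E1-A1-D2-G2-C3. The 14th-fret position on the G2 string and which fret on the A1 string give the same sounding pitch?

24

Fret 14 on G2 is MIDI 43 + 14 = 57 (A3). On the A1 string (open MIDI 33), that pitch is 57 − 33 = fret 24.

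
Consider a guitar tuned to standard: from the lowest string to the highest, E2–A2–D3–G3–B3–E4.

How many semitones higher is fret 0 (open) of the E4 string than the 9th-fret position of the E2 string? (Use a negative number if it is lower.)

E4 at fret 0 → E4 (MIDI 64); E2 at fret 9 → C♯3 (MIDI 49).
64 − 49 = 15, so the two pitches are 15 semitones apart.

15 semitones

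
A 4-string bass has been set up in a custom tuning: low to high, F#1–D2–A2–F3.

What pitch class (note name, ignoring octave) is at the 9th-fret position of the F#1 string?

D#

Each fret is one semitone, so F#1 + 9 = D#.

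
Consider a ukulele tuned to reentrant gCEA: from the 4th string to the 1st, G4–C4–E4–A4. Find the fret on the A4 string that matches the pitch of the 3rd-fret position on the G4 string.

Fret 3 on G4 is MIDI 67 + 3 = 70 (A#4). On the A4 string (open MIDI 69), that pitch is 70 − 69 = fret 1.

1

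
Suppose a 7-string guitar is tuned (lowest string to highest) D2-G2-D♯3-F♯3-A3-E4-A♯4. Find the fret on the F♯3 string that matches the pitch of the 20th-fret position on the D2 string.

4

D2 at fret 20 is D2 + 20 semitones = A♯3.
The open F♯3 string is 16 semitones above the open D2, so the same pitch on the F♯3 string lies at fret 20 − 16 = 4.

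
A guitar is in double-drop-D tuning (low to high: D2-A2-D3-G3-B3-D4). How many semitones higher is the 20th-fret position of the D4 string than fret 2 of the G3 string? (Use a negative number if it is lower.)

25 semitones

D4 at fret 20 → A#5 (MIDI 82); G3 at fret 2 → A3 (MIDI 57).
82 − 57 = 25, so the two pitches are 25 semitones apart.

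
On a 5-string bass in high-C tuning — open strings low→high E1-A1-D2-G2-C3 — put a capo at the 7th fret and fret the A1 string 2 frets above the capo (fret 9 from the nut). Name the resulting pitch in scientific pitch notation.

F#2

The capo raises the open A1 by 7 semitones to E2; fretting 2 more gives A1 + 7 + 2 = A1 + 9 semitones = F#2.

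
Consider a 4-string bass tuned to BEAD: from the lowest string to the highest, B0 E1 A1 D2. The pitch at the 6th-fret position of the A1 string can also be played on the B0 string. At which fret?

16

Fret 6 on A1 is MIDI 33 + 6 = 39 (D♯2). On the B0 string (open MIDI 23), that pitch is 39 − 23 = fret 16.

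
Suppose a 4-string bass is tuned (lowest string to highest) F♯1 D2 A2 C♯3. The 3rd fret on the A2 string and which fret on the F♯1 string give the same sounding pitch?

A2 at fret 3 is A2 + 3 semitones = C3.
The open F♯1 string is 15 semitones below the open A2, so the same pitch on the F♯1 string lies at fret 3 + 15 = 18.

18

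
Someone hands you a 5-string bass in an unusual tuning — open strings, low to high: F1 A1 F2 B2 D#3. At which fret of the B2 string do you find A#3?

A#3 is 11 semitones above the open B2 (B–C–C#–D–…–G#–A–A#), so it sits at fret 11.

11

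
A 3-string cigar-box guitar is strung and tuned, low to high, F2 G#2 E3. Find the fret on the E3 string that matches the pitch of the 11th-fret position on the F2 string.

F2 at fret 11 is F2 + 11 semitones = E3.
The open E3 string is 11 semitones above the open F2, so the same pitch on the E3 string lies at fret 11 − 11 = 0.

0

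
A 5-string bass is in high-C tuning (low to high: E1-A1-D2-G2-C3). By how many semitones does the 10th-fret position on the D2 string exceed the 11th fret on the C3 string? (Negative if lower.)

-11 semitones

D2 at fret 10 → C3 (MIDI 48); C3 at fret 11 → B3 (MIDI 59).
48 − 59 = -11, so the two pitches are 11 semitones apart.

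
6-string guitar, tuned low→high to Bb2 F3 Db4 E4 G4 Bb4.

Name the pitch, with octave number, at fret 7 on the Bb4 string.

F5

Each fret is one semitone, so Bb4 + 7 = F5.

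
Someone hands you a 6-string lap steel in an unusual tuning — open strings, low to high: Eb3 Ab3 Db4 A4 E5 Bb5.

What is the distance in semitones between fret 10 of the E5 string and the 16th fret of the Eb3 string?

19 semitones

E5 at fret 10 → D6 (MIDI 86); Eb3 at fret 16 → G4 (MIDI 67).
86 − 67 = 19, so the two pitches are 19 semitones apart, with D6 the higher.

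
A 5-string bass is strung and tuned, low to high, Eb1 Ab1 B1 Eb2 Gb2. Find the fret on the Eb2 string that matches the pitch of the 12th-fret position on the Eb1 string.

Eb1 at fret 12 is Eb1 + 12 semitones = Eb2.
The open Eb2 string is 12 semitones above the open Eb1, so the same pitch on the Eb2 string lies at fret 12 − 12 = 0.

0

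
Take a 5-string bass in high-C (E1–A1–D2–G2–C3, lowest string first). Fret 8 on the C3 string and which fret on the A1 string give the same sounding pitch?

Fret 8 on C3 is MIDI 48 + 8 = 56 (G#3). On the A1 string (open MIDI 33), that pitch is 56 − 33 = fret 23.

23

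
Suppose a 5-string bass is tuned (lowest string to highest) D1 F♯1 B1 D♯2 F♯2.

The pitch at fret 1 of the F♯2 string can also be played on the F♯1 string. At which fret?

Fret 1 on F♯2 is MIDI 42 + 1 = 43 (G2). On the F♯1 string (open MIDI 30), that pitch is 43 − 30 = fret 13.

13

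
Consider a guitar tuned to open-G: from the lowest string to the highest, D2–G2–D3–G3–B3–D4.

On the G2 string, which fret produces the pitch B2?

B2 is 4 semitones above the open G2 (G–G#–A–A#–B), so it sits at fret 4.

4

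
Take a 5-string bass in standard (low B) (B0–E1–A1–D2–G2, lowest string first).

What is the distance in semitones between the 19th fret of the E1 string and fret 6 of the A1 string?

8 semitones

E1 at fret 19 → B2 (MIDI 47); A1 at fret 6 → D♯2 (MIDI 39).
47 − 39 = 8, so the two pitches are 8 semitones apart, with B2 the higher.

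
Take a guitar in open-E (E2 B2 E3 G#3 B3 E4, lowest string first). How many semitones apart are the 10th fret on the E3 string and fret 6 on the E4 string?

E3 at fret 10 → D4 (MIDI 62); E4 at fret 6 → A#4 (MIDI 70).
62 − 70 = -8, so the two pitches are 8 semitones apart, with A#4 the higher.

8 semitones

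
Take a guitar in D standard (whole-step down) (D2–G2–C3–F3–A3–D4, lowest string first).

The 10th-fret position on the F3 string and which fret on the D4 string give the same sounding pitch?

1

Fret 10 on F3 is MIDI 53 + 10 = 63 (D#4). On the D4 string (open MIDI 62), that pitch is 63 − 62 = fret 1.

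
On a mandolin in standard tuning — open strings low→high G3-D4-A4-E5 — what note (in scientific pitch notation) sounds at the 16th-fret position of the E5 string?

G#6

Each fret is one semitone, so E5 + 16 = G#6.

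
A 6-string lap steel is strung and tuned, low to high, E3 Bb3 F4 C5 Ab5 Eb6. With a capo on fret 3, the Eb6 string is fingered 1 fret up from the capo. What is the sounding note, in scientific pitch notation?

The capo raises the open Eb6 by 3 semitones to Gb6; fretting 1 more gives Eb6 + 3 + 1 = Eb6 + 4 semitones = G6.

G6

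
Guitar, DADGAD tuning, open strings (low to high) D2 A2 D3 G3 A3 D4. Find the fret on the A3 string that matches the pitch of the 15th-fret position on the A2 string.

Fret 15 on A2 is MIDI 45 + 15 = 60 (C4). On the A3 string (open MIDI 57), that pitch is 60 − 57 = fret 3.

3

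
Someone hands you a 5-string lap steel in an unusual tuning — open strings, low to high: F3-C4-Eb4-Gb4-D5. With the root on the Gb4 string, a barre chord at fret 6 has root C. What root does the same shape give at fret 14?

Moving from fret 6 to fret 14 shifts the root by 8 semitones.
C up 8 semitones is Ab.

Ab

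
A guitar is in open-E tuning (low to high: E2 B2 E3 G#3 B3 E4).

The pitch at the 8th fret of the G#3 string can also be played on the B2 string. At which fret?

G#3 at fret 8 is G#3 + 8 semitones = E4.
The open B2 string is 9 semitones below the open G#3, so the same pitch on the B2 string lies at fret 8 + 9 = 17.

17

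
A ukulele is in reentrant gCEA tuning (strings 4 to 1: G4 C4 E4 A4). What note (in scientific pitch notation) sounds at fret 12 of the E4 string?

E5

E4 is MIDI 64. Adding 12 gives 76, which is E5.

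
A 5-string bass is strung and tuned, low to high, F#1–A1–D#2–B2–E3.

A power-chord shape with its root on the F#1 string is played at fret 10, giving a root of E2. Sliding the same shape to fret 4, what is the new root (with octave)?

A#1

Moving from fret 10 to fret 4 shifts the root by -6 semitones.
E2 down 6 semitones is A#1.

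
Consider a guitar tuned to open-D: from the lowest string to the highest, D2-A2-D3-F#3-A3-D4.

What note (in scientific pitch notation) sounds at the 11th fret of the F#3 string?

Each fret is one semitone, so F#3 + 11 = F4.

F4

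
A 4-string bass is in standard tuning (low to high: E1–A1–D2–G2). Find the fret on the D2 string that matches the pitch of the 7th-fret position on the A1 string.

2

Fret 7 on A1 is MIDI 33 + 7 = 40 (E2). On the D2 string (open MIDI 38), that pitch is 40 − 38 = fret 2.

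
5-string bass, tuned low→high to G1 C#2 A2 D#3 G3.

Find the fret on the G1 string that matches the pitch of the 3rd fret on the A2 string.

17

A2 at fret 3 is A2 + 3 semitones = C3.
The open G1 string is 14 semitones below the open A2, so the same pitch on the G1 string lies at fret 3 + 14 = 17.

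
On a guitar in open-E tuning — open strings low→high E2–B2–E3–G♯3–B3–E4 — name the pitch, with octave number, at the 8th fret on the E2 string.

C3

The open E2 string plus 8 semitones: E–F–F#–G–G#–A–A#–B–C.
The walk passes from B into C once, so the octave number goes from 2 to 3.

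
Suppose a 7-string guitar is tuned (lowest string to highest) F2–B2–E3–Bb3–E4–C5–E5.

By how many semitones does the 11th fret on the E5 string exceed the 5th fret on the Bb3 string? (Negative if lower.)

E5 at fret 11 → Eb6 (MIDI 87); Bb3 at fret 5 → Eb4 (MIDI 63).
87 − 63 = 24, so the two pitches are 24 semitones apart.

24 semitones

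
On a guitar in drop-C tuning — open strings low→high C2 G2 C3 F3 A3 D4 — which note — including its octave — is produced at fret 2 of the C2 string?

Each fret is one semitone, so C2 + 2 = D2.

D2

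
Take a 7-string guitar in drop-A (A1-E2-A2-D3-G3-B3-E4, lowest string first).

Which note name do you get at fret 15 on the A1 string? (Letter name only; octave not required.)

C

The open A1 string plus 15 semitones: A–A#–B–C–…–A#–B–C.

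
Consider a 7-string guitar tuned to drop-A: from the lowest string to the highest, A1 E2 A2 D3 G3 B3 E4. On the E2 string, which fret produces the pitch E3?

12

E3 is 12 semitones above the open E2 (E–F–F#–G–…–D–D#–E), so it sits at fret 12.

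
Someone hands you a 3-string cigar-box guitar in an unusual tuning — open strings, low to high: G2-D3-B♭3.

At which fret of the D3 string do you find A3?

7

A3 is 7 semitones above the open D3 (D–Eb–E–F–Gb–G–Ab–A), so it sits at fret 7.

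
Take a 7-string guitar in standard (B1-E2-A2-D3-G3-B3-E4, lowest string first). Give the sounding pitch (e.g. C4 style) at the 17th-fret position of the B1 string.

The open B1 string plus 17 semitones: B–C–C#–D–…–D–D#–E.
The walk passes from B into C 2 times, so the octave number goes from 1 to 3.

E3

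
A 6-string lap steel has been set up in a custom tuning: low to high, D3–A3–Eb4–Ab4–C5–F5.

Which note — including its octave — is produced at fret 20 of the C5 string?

Ab6

The open C5 string plus 20 semitones: C–Db–D–Eb–…–Gb–G–Ab.
The walk passes from B into C once, so the octave number goes from 5 to 6.
(Equivalently spelled G#6.)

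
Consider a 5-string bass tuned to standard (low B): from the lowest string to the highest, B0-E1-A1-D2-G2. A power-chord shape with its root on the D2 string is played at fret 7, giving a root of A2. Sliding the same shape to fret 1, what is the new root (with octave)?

Moving from fret 7 to fret 1 shifts the root by -6 semitones.
A2 down 6 semitones is D♯2.

D♯2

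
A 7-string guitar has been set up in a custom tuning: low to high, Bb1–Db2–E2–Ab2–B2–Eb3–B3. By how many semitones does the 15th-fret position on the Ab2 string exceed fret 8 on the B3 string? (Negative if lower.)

-8 semitones

Ab2 at fret 15 → B3 (MIDI 59); B3 at fret 8 → G4 (MIDI 67).
59 − 67 = -8, so the two pitches are 8 semitones apart.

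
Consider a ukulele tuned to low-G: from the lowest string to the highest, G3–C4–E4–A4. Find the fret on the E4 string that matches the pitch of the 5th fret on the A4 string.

A4 at fret 5 is A4 + 5 semitones = D5.
The open E4 string is 5 semitones below the open A4, so the same pitch on the E4 string lies at fret 5 + 5 = 10.

10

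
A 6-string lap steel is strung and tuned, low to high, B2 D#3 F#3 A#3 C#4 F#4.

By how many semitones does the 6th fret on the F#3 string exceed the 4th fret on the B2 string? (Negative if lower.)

F#3 at fret 6 → C4 (MIDI 60); B2 at fret 4 → D#3 (MIDI 51).
60 − 51 = 9, so the two pitches are 9 semitones apart.

9 semitones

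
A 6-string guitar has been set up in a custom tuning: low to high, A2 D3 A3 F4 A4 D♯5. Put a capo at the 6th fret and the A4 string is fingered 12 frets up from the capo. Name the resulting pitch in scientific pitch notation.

D♯6

The capo raises the open A4 by 6 semitones to D♯5; fretting 12 more gives A4 + 6 + 12 = A4 + 18 semitones = D♯6.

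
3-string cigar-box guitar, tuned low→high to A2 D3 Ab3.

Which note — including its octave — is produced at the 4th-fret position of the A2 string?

The open A2 string plus 4 semitones: A–Bb–B–C–Db.
The walk passes from B into C once, so the octave number goes from 2 to 3.
(Equivalently spelled C#3.)

Db3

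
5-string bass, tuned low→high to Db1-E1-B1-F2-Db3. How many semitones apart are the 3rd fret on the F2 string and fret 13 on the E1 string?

F2 at fret 3 → Ab2 (MIDI 44); E1 at fret 13 → F2 (MIDI 41).
44 − 41 = 3, so the two pitches are 3 semitones apart, with Ab2 the higher.

3 semitones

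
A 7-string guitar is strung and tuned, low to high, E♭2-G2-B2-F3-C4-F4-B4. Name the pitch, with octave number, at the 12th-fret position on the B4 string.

B5

The open B4 string plus 12 semitones: B–C–Db–D–…–A–Bb–B.
The walk passes from B into C once, so the octave number goes from 4 to 5.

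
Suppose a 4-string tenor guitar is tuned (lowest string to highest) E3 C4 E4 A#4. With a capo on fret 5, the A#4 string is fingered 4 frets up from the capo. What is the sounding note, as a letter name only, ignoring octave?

The capo raises the open A#4 by 5 semitones to D#5; fretting 4 more gives A#4 + 5 + 4 = A#4 + 9 semitones, landing on G.

G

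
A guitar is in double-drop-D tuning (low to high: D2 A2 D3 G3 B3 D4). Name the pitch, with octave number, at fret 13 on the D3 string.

D#4

The open D3 string plus 13 semitones: D–D#–E–F–…–C#–D–D#.
The walk passes from B into C once, so the octave number goes from 3 to 4.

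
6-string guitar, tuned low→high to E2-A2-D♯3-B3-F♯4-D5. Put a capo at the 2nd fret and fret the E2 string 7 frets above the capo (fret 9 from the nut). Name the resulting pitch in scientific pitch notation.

C♯3

The capo raises the open E2 by 2 semitones to F♯2; fretting 7 more gives E2 + 2 + 7 = E2 + 9 semitones = C♯3.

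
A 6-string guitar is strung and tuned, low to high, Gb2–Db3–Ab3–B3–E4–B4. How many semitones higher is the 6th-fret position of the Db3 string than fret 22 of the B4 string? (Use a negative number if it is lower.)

-38 semitones

Db3 at fret 6 → G3 (MIDI 55); B4 at fret 22 → A6 (MIDI 93).
55 − 93 = -38, so the two pitches are 38 semitones apart.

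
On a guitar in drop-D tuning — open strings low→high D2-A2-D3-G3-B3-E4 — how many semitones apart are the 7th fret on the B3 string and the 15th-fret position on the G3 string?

B3 at fret 7 → F♯4 (MIDI 66); G3 at fret 15 → A♯4 (MIDI 70).
66 − 70 = -4, so the two pitches are 4 semitones apart, with A♯4 the higher.

4 semitones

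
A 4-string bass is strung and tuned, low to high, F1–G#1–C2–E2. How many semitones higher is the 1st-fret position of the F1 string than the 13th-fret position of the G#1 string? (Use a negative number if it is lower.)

-15 semitones

F1 at fret 1 → F#1 (MIDI 30); G#1 at fret 13 → A2 (MIDI 45).
30 − 45 = -15, so the two pitches are 15 semitones apart.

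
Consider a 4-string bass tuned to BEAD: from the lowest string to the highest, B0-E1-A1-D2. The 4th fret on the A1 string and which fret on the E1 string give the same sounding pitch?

9

Fret 4 on A1 is MIDI 33 + 4 = 37 (C#2). On the E1 string (open MIDI 28), that pitch is 37 − 28 = fret 9.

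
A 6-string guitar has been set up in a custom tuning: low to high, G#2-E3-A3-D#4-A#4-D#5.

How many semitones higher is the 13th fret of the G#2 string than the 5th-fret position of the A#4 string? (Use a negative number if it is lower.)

-18 semitones

G#2 at fret 13 → A3 (MIDI 57); A#4 at fret 5 → D#5 (MIDI 75).
57 − 75 = -18, so the two pitches are 18 semitones apart.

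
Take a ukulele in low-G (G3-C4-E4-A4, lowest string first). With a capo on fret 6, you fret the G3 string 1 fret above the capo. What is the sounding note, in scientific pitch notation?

D4

The capo raises the open G3 by 6 semitones to C#4; fretting 1 more gives G3 + 6 + 1 = G3 + 7 semitones = D4.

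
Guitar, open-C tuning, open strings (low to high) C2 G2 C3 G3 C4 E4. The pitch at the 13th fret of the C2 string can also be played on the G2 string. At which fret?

6

Fret 13 on C2 is MIDI 36 + 13 = 49 (C#3). On the G2 string (open MIDI 43), that pitch is 49 − 43 = fret 6.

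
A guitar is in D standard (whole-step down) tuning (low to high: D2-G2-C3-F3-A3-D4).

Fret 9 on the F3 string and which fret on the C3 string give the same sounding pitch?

14

F3 at fret 9 is F3 + 9 semitones = D4.
The open C3 string is 5 semitones below the open F3, so the same pitch on the C3 string lies at fret 9 + 5 = 14.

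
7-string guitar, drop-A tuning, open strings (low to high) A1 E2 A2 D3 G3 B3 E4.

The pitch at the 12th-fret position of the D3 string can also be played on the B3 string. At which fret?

D3 at fret 12 is D3 + 12 semitones = D4.
The open B3 string is 9 semitones above the open D3, so the same pitch on the B3 string lies at fret 12 − 9 = 3.

3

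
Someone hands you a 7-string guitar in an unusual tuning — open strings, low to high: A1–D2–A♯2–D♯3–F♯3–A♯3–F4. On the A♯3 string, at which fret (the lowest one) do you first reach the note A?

11

From A♯3, count semitones up the chromatic scale until reaching A: A#–B–C–C#–…–G–G#–A — 11 steps.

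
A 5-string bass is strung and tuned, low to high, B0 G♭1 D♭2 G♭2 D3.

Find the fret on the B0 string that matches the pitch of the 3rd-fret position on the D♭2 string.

Fret 3 on D♭2 is MIDI 37 + 3 = 40 (E2). On the B0 string (open MIDI 23), that pitch is 40 − 23 = fret 17.

17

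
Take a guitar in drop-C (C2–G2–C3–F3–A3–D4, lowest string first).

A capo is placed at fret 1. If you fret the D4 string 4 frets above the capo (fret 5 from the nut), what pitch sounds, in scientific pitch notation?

The capo raises the open D4 by 1 semitone to D♯4; fretting 4 more gives D4 + 1 + 4 = D4 + 5 semitones = G4.

G4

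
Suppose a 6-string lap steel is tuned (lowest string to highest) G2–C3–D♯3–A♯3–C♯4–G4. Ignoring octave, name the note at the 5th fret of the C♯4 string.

C♯4 is MIDI 61. Adding 5 gives 66; 66 mod 12 = 6, i.e. F♯.

F♯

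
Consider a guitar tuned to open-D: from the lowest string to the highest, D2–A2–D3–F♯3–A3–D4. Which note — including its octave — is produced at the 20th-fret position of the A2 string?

Each fret is one semitone, so A2 + 20 = F4.

F4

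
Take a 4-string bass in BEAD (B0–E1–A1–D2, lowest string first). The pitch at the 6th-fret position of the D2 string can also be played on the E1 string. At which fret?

Fret 6 on D2 is MIDI 38 + 6 = 44 (G♯2). On the E1 string (open MIDI 28), that pitch is 44 − 28 = fret 16.

16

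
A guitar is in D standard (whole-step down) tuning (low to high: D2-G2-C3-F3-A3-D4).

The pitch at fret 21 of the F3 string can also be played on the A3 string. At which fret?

F3 at fret 21 is F3 + 21 semitones = D5.
The open A3 string is 4 semitones above the open F3, so the same pitch on the A3 string lies at fret 21 − 4 = 17.

17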